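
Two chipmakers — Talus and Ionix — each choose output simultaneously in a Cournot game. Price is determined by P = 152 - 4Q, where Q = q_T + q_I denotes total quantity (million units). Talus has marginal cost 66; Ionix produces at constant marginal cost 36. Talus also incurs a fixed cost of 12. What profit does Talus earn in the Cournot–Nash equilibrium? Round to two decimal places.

75.11

Talus's profit: π_T = (152 - 4Q)q_T - (66q_T). Setting ∂π_T/∂q_T = 0: 86 - 8q_T - 4(q_I) = 0.
Ionix's profit: π_I = (152 - 4Q)q_I - (36q_I). Setting ∂π_I/∂q_I = 0: 116 - 8q_I - 4(q_T) = 0.
So q_T = (86 - 4q_I)/8 and q_I = (116 - 4q_T)/8.
Substituting one into the other gives q_T = 14/3 and q_I = 73/6.
Price P = 152 - 4·(101/6) = 254/3.
Talus's profit: (254/3 - 66)·(14/3) - 12 = 676/9.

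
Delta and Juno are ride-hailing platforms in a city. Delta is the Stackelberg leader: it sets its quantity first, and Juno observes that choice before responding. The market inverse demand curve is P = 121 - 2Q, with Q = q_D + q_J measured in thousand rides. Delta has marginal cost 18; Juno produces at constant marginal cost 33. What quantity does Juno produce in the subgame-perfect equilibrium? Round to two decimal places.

The follower Juno best-responds to any q_D: π_J = (121 - 2Q)q_J - 33q_J.
Follower FOC: 88 - 2q_D - 4q_J = 0, so q_J(q_D) = (88 - 2q_D)/4.
Delta substitutes q_J(q_D) into its own profit: π_D = q_D(121 - 2q_D - (88 - 2q_D)/2) - 18q_D = (77 - q_D)q_D - 18q_D.
Maximising: ∂π_D/∂q_D = 59 - 2q_D = 0, giving q_D = 59/2.
Then q_J = (88 - 2·(59/2))/4 = 29/4.

7.25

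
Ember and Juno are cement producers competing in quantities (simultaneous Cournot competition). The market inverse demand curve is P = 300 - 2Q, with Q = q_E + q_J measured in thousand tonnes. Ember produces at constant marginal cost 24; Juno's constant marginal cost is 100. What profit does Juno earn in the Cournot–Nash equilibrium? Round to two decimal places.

Ember's profit: π_E = (300 - 2Q)q_E - (24q_E). Setting ∂π_E/∂q_E = 0: 276 - 4q_E - 2(q_J) = 0.
Juno's profit: π_J = (300 - 2Q)q_J - (100q_J). Setting ∂π_J/∂q_J = 0: 200 - 4q_J - 2(q_E) = 0.
So q_E = (276 - 2q_J)/4 and q_J = (200 - 2q_E)/4.
Solving the pair: q_E = 176/3, q_J = 62/3.
Price P = 300 - 2·(238/3) = 424/3.
Juno's profit: (424/3 - 100)·(62/3) = 854.2222.

854.22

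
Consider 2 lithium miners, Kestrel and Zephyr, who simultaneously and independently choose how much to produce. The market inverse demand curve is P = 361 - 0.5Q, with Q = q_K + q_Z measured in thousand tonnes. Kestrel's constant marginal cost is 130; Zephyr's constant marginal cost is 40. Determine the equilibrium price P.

177

Kestrel's profit: π_K = (361 - 0.5Q)q_K - (130q_K). Setting ∂π_K/∂q_K = 0: 231 - q_K - (1/2)(q_Z) = 0.
Zephyr's profit: π_Z = (361 - 0.5Q)q_Z - (40q_Z). Setting ∂π_Z/∂q_Z = 0: 321 - q_Z - (1/2)(q_K) = 0.
So q_K = (231 - (1/2)q_Z) and q_Z = (321 - (1/2)q_K).
Substituting one into the other gives q_K = 94 and q_Z = 274.
Total output Q = 368, so price P = 361 - (1/2)·368 = 177.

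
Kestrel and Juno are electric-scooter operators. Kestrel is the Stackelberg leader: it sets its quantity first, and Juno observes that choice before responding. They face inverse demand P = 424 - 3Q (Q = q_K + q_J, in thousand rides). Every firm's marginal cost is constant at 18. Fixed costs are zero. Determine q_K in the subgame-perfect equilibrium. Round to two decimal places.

The follower Juno best-responds to any q_K: π_J = (424 - 3Q)q_J - 18q_J.
∂π_J/∂q_J = 406 - 3q_K - 6q_J = 0 gives the reaction function q_J = (406 - 3q_K)/6.
Kestrel substitutes q_J(q_K) into its own profit: π_K = q_K(424 - 3q_K - (406 - 3q_K)/2) - 18q_K = (221 - (3/2)q_K)q_K - 18q_K.
Maximising: ∂π_K/∂q_K = 203 - 3q_K = 0, giving q_K = 203/3.
Then q_J = (406 - 3·(203/3))/6 = 203/6.

67.67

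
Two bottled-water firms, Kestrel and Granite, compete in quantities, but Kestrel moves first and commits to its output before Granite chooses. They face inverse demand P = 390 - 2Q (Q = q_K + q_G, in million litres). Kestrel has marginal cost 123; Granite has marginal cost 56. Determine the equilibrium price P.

Solve by backward induction. Given q_K, the follower Granite maximises π_G = (390 - 2q_K - 2q_G)q_G - 56q_G.
∂π_G/∂q_G = 334 - 2q_K - 4q_G = 0 gives the reaction function q_G = (334 - 2q_K)/4.
The leader anticipates this reaction. Substituting into P = 390 - 2Q gives P = 223 - q_K, so π_K = (223 - q_K)q_K - 123q_K.
Maximising: ∂π_K/∂q_K = 100 - 2q_K = 0, giving q_K = 50.
Then q_G = (334 - 2·50)/4 = 117/2.
Total output Q = 217/2, so price P = 390 - 2·(217/2) = 173.

173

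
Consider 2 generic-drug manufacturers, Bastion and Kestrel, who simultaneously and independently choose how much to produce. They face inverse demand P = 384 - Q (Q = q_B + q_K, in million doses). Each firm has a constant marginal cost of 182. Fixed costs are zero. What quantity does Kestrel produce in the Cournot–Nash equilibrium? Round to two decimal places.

67.33

A representative firm's profit is π_i = q_i(384 - Q) - 182q_i.
First-order condition (treating rivals' output as given): 202 - 2q_i - q_j = 0.
With identical firms every q_j equals q_i, so q_j = q_i and 202 = 3q_i, giving q_i = 202/3.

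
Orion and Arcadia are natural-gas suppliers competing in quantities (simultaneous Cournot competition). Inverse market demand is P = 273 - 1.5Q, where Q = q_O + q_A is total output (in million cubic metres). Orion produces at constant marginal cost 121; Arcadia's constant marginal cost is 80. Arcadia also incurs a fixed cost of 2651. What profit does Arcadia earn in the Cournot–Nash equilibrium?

1405

Orion's profit: π_O = (273 - 1.5Q)q_O - (121q_O). Setting ∂π_O/∂q_O = 0: 152 - 3q_O - (3/2)(q_A) = 0.
Arcadia's profit: π_A = (273 - 1.5Q)q_A - (80q_A). Setting ∂π_A/∂q_A = 0: 193 - 3q_A - (3/2)(q_O) = 0.
Best responses: q_O = (152 - (3/2)q_A)/3, q_A = (193 - (3/2)q_O)/3.
Substituting one into the other gives q_O = 74/3 and q_A = 52.
Price P = 273 - (3/2)·(230/3) = 158.
Arcadia's profit: (158 - 80)·52 - 2651 = 1405.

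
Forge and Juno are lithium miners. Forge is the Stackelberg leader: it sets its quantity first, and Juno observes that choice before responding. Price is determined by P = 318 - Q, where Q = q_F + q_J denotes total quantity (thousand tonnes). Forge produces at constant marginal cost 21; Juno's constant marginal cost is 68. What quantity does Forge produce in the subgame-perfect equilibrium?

Solve by backward induction. Given q_F, the follower Juno maximises π_J = (318 - q_F - q_J)q_J - 68q_J.
Setting the follower's marginal profit to zero, 250 - q_F - 2q_J = 0, i.e. q_J = (250 - q_F)/2.
The leader anticipates this reaction. Substituting into P = 318 - Q gives P = 193 - (1/2)q_F, so π_F = (193 - (1/2)q_F)q_F - 21q_F.
The leader's first-order condition 172 - q_F = 0 yields q_F = 172.
Then q_J = (250 - 172)/2 = 39.

172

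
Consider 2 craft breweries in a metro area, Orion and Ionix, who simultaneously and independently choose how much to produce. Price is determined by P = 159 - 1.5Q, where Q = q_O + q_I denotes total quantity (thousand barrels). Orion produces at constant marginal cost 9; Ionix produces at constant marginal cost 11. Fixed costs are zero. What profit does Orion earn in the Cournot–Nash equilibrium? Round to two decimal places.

Orion's profit: π_O = (159 - 1.5Q)q_O - (9q_O). Setting ∂π_O/∂q_O = 0: 150 - 3q_O - (3/2)(q_I) = 0.
Ionix's first-order condition: 148 - 3q_I - (3/2)(q_O) = 0.
Rearranging gives the reaction functions q_O = (150 - (3/2)q_I)/3 and q_I = (148 - (3/2)q_O)/3.
Substituting one into the other gives q_O = 304/9 and q_I = 292/9.
Price P = 159 - (3/2)·(596/9) = 179/3.
Orion's profit: (179/3 - 9)·(304/9) = 1711.4074.

1711.41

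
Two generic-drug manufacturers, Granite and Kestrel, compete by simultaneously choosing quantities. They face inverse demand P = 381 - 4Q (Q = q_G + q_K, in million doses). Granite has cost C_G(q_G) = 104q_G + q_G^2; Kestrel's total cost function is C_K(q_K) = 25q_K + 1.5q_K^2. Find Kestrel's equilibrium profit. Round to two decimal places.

3742.38

Granite's profit: π_G = (381 - 4Q)q_G - (104q_G + q_G²). Setting ∂π_G/∂q_G = 0: 277 - 10q_G - 4(q_K) = 0.
Kestrel's first-order condition: 356 - 11q_K - 4(q_G) = 0.
Rearranging gives the reaction functions q_G = (277 - 4q_K)/10 and q_K = (356 - 4q_G)/11.
Substituting one into the other gives q_G = 1623/94 and q_K = 1226/47.
Price P = 381 - 4·43.3511 = 207.5957.
Kestrel's profit: 207.5957·(1226/47) - 25·(1226/47) - (3/2)(1226/47)² = 3742.3803.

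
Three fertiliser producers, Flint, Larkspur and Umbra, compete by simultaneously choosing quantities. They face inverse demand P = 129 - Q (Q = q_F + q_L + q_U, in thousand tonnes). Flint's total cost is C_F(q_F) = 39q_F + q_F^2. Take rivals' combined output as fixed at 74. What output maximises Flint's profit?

4

With rivals' combined output fixed at 74, Flint's profit is π_F = (129 - 74 - q_F)q_F - (39q_F + q_F²) = (55 - q_F)q_F - (39q_F + q_F²).
∂π_F/∂q_F = 16 - 4q_F = 0, so q_F = 4.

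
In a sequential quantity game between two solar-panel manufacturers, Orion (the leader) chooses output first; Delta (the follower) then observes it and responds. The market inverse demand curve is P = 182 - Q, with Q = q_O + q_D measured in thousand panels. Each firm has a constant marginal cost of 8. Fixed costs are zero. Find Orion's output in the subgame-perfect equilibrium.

87

The follower Delta best-responds to any q_O: π_D = (182 - Q)q_D - 8q_D.
Setting the follower's marginal profit to zero, 174 - q_O - 2q_D = 0, i.e. q_D = (174 - q_O)/2.
Orion substitutes q_D(q_O) into its own profit: π_O = q_O(182 - q_O - (174 - q_O)/2) - 8q_O = (95 - (1/2)q_O)q_O - 8q_O.
Maximising: ∂π_O/∂q_O = 87 - q_O = 0, giving q_O = 87.
Then q_D = (174 - 87)/2 = 87/2.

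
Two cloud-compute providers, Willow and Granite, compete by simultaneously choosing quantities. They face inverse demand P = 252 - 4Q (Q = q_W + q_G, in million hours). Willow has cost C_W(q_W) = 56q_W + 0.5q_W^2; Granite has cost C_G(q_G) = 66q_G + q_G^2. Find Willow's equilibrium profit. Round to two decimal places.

Willow's profit: π_W = (252 - 4Q)q_W - (56q_W + (1/2)q_W²). Setting ∂π_W/∂q_W = 0: 196 - 9q_W - 4(q_G) = 0.
Granite's first-order condition: 186 - 10q_G - 4(q_W) = 0.
So q_W = (196 - 4q_G)/9 and q_G = (186 - 4q_W)/10.
Substituting one into the other gives q_W = 608/37 and q_G = 445/37.
Price P = 252 - 4·(1053/37) = 138.1622.
Willow's profit: 138.1622·(608/37) - 56·(608/37) - (1/2)(608/37)² = 1215.1118.

1215.11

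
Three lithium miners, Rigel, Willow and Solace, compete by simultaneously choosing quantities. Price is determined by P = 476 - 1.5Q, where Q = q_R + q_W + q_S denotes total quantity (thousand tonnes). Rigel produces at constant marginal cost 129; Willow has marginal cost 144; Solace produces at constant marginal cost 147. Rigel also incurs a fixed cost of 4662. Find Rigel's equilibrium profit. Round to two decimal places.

1354.67

Rigel's profit: π_R = (476 - 1.5Q)q_R - (129q_R). Setting ∂π_R/∂q_R = 0: 347 - 3q_R - (3/2)(q_W + q_S) = 0.
Willow's first-order condition: 332 - 3q_W - (3/2)(q_R + q_S) = 0.
Solace's profit: π_S = (476 - 1.5Q)q_S - (147q_S). Setting ∂π_S/∂q_S = 0: 329 - 3q_S - (3/2)(q_R + q_W) = 0.
Adding the 3 first-order conditions: 1008 − 6Q = 0, so Q = 168.
Back-substituting: q_R = (347 − 252)/(3/2) = 190/3, q_W = (332 − 252)/(3/2) = 160/3, q_S = (329 − 252)/(3/2) = 154/3.
Price P = 476 - (3/2)·168 = 224.
Rigel's profit: (224 - 129)·(190/3) - 4662 = 1354.6667.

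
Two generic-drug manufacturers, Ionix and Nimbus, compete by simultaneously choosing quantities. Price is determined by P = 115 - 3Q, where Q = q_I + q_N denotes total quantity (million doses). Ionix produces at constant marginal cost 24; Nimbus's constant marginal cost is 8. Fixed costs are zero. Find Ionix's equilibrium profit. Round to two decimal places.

208.33

Ionix's profit: π_I = (115 - 3Q)q_I - (24q_I). Setting ∂π_I/∂q_I = 0: 91 - 6q_I - 3(q_N) = 0.
Nimbus's profit: π_N = (115 - 3Q)q_N - (8q_N). Setting ∂π_N/∂q_N = 0: 107 - 6q_N - 3(q_I) = 0.
Best responses: q_I = (91 - 3q_N)/6, q_N = (107 - 3q_I)/6.
Substituting one into the other gives q_I = 25/3 and q_N = 41/3.
Price P = 115 - 3·22 = 49.
Ionix's profit: (49 - 24)·(25/3) = 625/3.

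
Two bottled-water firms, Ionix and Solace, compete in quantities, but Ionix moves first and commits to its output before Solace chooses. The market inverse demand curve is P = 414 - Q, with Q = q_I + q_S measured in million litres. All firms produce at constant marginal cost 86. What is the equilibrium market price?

The follower Solace best-responds to any q_I: π_S = (414 - Q)q_S - 86q_S.
∂π_S/∂q_S = 328 - q_I - 2q_S = 0 gives the reaction function q_S = (328 - q_I)/2.
The leader anticipates this reaction. Substituting into P = 414 - Q gives P = 250 - (1/2)q_I, so π_I = (250 - (1/2)q_I)q_I - 86q_I.
Maximising: ∂π_I/∂q_I = 164 - q_I = 0, giving q_I = 164.
Then q_S = (328 - 164)/2 = 82.
Total output Q = 246, so price P = 414 - 246 = 168.

168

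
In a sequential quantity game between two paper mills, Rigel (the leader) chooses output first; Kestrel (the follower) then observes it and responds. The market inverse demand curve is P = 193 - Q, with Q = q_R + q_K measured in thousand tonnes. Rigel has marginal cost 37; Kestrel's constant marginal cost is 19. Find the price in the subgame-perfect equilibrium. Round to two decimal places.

Solve by backward induction. Given q_R, the follower Kestrel maximises π_K = (193 - q_R - q_K)q_K - 19q_K.
∂π_K/∂q_K = 174 - q_R - 2q_K = 0 gives the reaction function q_K = (174 - q_R)/2.
The leader anticipates this reaction. Substituting into P = 193 - Q gives P = 106 - (1/2)q_R, so π_R = (106 - (1/2)q_R)q_R - 37q_R.
Maximising: ∂π_R/∂q_R = 69 - q_R = 0, giving q_R = 69.
Then q_K = (174 - 69)/2 = 105/2.
Total output Q = 243/2, so price P = 193 - 243/2 = 143/2.

71.50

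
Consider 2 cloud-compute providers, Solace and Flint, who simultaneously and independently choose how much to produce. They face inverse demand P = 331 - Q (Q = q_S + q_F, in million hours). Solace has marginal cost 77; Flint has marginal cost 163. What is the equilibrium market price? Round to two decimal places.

Solace's profit: π_S = (331 - Q)q_S - (77q_S). Setting ∂π_S/∂q_S = 0: 254 - 2q_S - (q_F) = 0.
Flint's profit: π_F = (331 - Q)q_F - (163q_F). Setting ∂π_F/∂q_F = 0: 168 - 2q_F - (q_S) = 0.
Rearranging gives the reaction functions q_S = (254 - q_F)/2 and q_F = (168 - q_S)/2.
Solving the pair: q_S = 340/3, q_F = 82/3.
Total output Q = 422/3, so price P = 331 - 422/3 = 571/3.

190.33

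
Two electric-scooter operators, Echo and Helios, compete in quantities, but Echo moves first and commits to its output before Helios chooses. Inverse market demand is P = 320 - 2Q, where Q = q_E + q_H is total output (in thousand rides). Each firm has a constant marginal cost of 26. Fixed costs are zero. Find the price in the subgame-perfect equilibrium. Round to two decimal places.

Solve by backward induction. Given q_E, the follower Helios maximises π_H = (320 - 2q_E - 2q_H)q_H - 26q_H.
Follower FOC: 294 - 2q_E - 4q_H = 0, so q_H(q_E) = (294 - 2q_E)/4.
Echo substitutes q_H(q_E) into its own profit: π_E = q_E(320 - 2q_E - (294 - 2q_E)/2) - 26q_E = (173 - q_E)q_E - 26q_E.
Maximising: ∂π_E/∂q_E = 147 - 2q_E = 0, giving q_E = 147/2.
Then q_H = (294 - 2·(147/2))/4 = 147/4.
Total output Q = 441/4, so price P = 320 - 2·(441/4) = 199/2.

99.50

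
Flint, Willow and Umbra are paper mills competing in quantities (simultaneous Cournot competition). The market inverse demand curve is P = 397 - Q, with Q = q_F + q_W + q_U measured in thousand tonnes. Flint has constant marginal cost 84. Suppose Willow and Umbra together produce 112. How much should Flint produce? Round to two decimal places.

100.50

With rivals' combined output fixed at 112, Flint's profit is π_F = (397 - 112 - q_F)q_F - (84q_F) = (285 - q_F)q_F - (84q_F).
∂π_F/∂q_F = 201 - 2q_F = 0, so q_F = 201/2.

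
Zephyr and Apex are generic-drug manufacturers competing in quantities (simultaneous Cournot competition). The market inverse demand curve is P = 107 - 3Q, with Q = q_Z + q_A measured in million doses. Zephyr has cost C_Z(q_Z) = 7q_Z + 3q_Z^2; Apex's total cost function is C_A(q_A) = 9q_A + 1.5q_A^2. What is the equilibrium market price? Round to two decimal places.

Zephyr's profit: π_Z = (107 - 3Q)q_Z - (7q_Z + 3q_Z²). Setting ∂π_Z/∂q_Z = 0: 100 - 12q_Z - 3(q_A) = 0.
Apex's first-order condition: 98 - 9q_A - 3(q_Z) = 0.
So q_Z = (100 - 3q_A)/12 and q_A = (98 - 3q_Z)/9.
Substituting one into the other gives q_Z = 202/33 and q_A = 292/33.
Total output Q = 494/33, so price P = 107 - 3·(494/33) = 683/11.

62.09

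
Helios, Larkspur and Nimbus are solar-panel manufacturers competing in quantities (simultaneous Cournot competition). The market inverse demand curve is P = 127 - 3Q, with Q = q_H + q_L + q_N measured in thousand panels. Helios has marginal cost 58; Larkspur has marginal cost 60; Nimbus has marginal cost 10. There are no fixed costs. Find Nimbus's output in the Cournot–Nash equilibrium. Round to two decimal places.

17.92

Helios's profit: π_H = (127 - 3Q)q_H - (58q_H). Setting ∂π_H/∂q_H = 0: 69 - 6q_H - 3(q_L + q_N) = 0.
Larkspur's profit: π_L = (127 - 3Q)q_L - (60q_L). Setting ∂π_L/∂q_L = 0: 67 - 6q_L - 3(q_H + q_N) = 0.
Nimbus's profit: π_N = (127 - 3Q)q_N - (10q_N). Setting ∂π_N/∂q_N = 0: 117 - 6q_N - 3(q_H + q_L) = 0.
Adding the 3 first-order conditions: 253 − 12Q = 0, so Q = 253/12.
Back-substituting: q_H = (69 − 253/4)/3 = 23/12, q_L = (67 − 253/4)/3 = 5/4, q_N = (117 − 253/4)/3 = 215/12.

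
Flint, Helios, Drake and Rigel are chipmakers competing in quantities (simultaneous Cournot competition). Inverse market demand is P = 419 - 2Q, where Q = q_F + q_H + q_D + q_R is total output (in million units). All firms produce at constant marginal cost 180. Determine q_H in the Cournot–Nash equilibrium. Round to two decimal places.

Each firm earns π_i = (419 - 2Q)q_i - 180q_i.
Setting ∂π_i/∂q_i = 0 with rivals' quantities fixed: 239 - 4q_i - 2·Σ_{j≠i} q_j = 0.
By symmetry each firm produces the same amount; substituting Σ_{j≠i} q_j = 3q_i yields q_i = 239/10.

23.90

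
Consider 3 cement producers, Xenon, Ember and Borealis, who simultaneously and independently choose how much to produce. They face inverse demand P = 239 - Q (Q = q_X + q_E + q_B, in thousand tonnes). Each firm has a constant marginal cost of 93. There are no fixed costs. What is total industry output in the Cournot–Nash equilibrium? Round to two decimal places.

109.50

Each firm earns π_i = (239 - Q)q_i - 93q_i.
Setting ∂π_i/∂q_i = 0 with rivals' quantities fixed: 146 - 2q_i - Σ_{j≠i} q_j = 0.
With identical firms every q_j equals q_i, so Σ_{j≠i} q_j = 2q_i and 146 = 4q_i, giving q_i = 73/2.
Total output Q = 73/2 + 73/2 + 73/2 = 219/2.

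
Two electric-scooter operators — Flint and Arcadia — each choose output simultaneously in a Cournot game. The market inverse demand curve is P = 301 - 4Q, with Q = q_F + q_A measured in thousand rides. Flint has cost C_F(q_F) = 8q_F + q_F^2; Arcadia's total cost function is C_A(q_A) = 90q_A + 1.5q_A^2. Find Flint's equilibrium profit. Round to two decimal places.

3202.60

Flint's profit: π_F = (301 - 4Q)q_F - (8q_F + q_F²). Setting ∂π_F/∂q_F = 0: 293 - 10q_F - 4(q_A) = 0.
Arcadia's first-order condition: 211 - 11q_A - 4(q_F) = 0.
So q_F = (293 - 4q_A)/10 and q_A = (211 - 4q_F)/11.
Solving the pair: q_F = 25.3085, q_A = 469/47.
Price P = 301 - 4·35.2872 = 159.8511.
Flint's profit: 159.8511·25.3085 - 8·25.3085 - 25.3085² = 3202.6036.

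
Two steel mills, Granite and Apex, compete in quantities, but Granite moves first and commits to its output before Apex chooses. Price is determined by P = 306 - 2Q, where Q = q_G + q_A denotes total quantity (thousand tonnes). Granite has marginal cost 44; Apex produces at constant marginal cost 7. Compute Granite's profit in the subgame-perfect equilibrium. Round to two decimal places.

Solve by backward induction. Given q_G, the follower Apex maximises π_A = (306 - 2q_G - 2q_A)q_A - 7q_A.
Follower FOC: 299 - 2q_G - 4q_A = 0, so q_A(q_G) = (299 - 2q_G)/4.
Granite substitutes q_A(q_G) into its own profit: π_G = q_G(306 - 2q_G - (299 - 2q_G)/2) - 44q_G = (313/2 - q_G)q_G - 44q_G.
Leader FOC: 225/2 - 2q_G = 0, so q_G = 225/4.
Then q_A = (299 - 2·(225/4))/4 = 373/8.
Price P = 306 - 2·(823/8) = 401/4.
Granite's profit: (401/4 - 44)·(225/4) = 3164.0625.

3164.06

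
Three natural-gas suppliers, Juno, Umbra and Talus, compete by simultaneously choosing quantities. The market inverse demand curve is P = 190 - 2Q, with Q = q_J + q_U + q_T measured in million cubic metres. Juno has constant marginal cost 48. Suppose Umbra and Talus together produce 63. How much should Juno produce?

With rivals' combined output fixed at 63, Juno's profit is π_J = (190 - 2·63 - 2q_J)q_J - (48q_J) = (64 - 2q_J)q_J - (48q_J).
∂π_J/∂q_J = 16 - 4q_J = 0, so q_J = 4.

4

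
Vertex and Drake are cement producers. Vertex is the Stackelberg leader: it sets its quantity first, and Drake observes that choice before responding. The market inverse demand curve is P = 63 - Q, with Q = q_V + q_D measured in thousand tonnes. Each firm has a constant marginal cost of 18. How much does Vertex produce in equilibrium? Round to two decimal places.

The follower Drake best-responds to any q_V: π_D = (63 - Q)q_D - 18q_D.
∂π_D/∂q_D = 45 - q_V - 2q_D = 0 gives the reaction function q_D = (45 - q_V)/2.
Vertex substitutes q_D(q_V) into its own profit: π_V = q_V(63 - q_V - (45 - q_V)/2) - 18q_V = (81/2 - (1/2)q_V)q_V - 18q_V.
Maximising: ∂π_V/∂q_V = 45/2 - q_V = 0, giving q_V = 45/2.
Then q_D = (45 - 45/2)/2 = 45/4.

22.50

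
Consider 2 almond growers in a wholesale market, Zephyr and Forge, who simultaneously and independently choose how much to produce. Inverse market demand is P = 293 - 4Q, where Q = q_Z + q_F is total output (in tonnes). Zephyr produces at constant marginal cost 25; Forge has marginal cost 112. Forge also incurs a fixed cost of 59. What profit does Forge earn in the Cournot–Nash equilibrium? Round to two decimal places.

186.44

Zephyr's profit: π_Z = (293 - 4Q)q_Z - (25q_Z). Setting ∂π_Z/∂q_Z = 0: 268 - 8q_Z - 4(q_F) = 0.
Forge's first-order condition: 181 - 8q_F - 4(q_Z) = 0.
So q_Z = (268 - 4q_F)/8 and q_F = (181 - 4q_Z)/8.
Substituting one into the other gives q_Z = 355/12 and q_F = 47/6.
Price P = 293 - 4·(449/12) = 430/3.
Forge's profit: (430/3 - 112)·(47/6) - 59 = 1678/9.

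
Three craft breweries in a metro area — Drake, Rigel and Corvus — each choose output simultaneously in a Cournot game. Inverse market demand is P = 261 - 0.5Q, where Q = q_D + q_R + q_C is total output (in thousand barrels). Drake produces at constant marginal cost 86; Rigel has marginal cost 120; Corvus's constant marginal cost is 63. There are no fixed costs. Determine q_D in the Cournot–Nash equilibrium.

Drake's profit: π_D = (261 - 0.5Q)q_D - (86q_D). Setting ∂π_D/∂q_D = 0: 175 - q_D - (1/2)(q_R + q_C) = 0.
Rigel's profit: π_R = (261 - 0.5Q)q_R - (120q_R). Setting ∂π_R/∂q_R = 0: 141 - q_R - (1/2)(q_D + q_C) = 0.
Corvus's first-order condition: 198 - q_C - (1/2)(q_D + q_R) = 0.
Adding the 3 conditions: 514 − Q − Q = 0, i.e. Q = 257.
Back-substituting: q_D = (175 − 257/2)/(1/2) = 93, q_R = (141 − 257/2)/(1/2) = 25, q_C = (198 − 257/2)/(1/2) = 139.

93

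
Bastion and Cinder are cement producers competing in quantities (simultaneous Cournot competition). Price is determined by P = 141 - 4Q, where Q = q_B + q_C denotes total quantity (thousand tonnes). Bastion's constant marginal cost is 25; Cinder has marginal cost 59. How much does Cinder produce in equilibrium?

Bastion's profit: π_B = (141 - 4Q)q_B - (25q_B). Setting ∂π_B/∂q_B = 0: 116 - 8q_B - 4(q_C) = 0.
Cinder's profit: π_C = (141 - 4Q)q_C - (59q_C). Setting ∂π_C/∂q_C = 0: 82 - 8q_C - 4(q_B) = 0.
Rearranging gives the reaction functions q_B = (116 - 4q_C)/8 and q_C = (82 - 4q_B)/8.
Substituting one into the other gives q_B = 25/2 and q_C = 4.

4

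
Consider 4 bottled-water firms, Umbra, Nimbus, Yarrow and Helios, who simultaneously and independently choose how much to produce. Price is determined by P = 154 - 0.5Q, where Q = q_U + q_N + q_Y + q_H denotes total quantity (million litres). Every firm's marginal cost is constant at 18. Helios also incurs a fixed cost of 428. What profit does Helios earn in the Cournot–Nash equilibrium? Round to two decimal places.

1051.68

A representative firm's profit is π_i = q_i(154 - 0.5Q) - 18q_i.
Setting ∂π_i/∂q_i = 0 with rivals' quantities fixed: 136 - q_i - (1/2)·Σ_{j≠i} q_j = 0.
With identical firms every q_j equals q_i, so Σ_{j≠i} q_j = 3q_i and 136 = (5/2)q_i, giving q_i = 272/5.
Price P = 154 - (1/2)·(1088/5) = 226/5.
Helios's profit: (226/5 - 18)·(272/5) - 428 = 1051.6800.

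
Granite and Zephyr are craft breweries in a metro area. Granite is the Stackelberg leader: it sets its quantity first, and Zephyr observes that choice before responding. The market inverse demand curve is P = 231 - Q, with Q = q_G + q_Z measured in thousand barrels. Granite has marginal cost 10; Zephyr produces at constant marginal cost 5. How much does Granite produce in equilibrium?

The follower Zephyr best-responds to any q_G: π_Z = (231 - Q)q_Z - 5q_Z.
Follower FOC: 226 - q_G - 2q_Z = 0, so q_Z(q_G) = (226 - q_G)/2.
The leader anticipates this reaction. Substituting into P = 231 - Q gives P = 118 - (1/2)q_G, so π_G = (118 - (1/2)q_G)q_G - 10q_G.
Leader FOC: 108 - q_G = 0, so q_G = 108.
Then q_Z = (226 - 108)/2 = 59.

108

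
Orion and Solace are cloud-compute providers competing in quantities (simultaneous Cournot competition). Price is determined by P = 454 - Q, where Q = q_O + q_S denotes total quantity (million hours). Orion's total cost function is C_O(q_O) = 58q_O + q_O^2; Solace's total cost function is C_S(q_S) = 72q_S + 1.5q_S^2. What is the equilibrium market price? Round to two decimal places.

310.32

Orion's profit: π_O = (454 - Q)q_O - (58q_O + q_O²). Setting ∂π_O/∂q_O = 0: 396 - 4q_O - (q_S) = 0.
Solace's profit: π_S = (454 - Q)q_S - (72q_S + (3/2)q_S²). Setting ∂π_S/∂q_S = 0: 382 - 5q_S - (q_O) = 0.
Rearranging gives the reaction functions q_O = (396 - q_S)/4 and q_S = (382 - q_O)/5.
Substituting one into the other gives q_O = 1598/19 and q_S = 1132/19.
Total output Q = 143.6842, so price P = 454 - 143.6842 = 310.3158.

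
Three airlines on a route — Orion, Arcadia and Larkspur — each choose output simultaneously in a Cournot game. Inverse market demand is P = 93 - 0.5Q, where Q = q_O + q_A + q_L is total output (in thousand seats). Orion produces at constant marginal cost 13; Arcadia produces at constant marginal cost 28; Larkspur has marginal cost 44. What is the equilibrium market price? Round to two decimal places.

44.50

Orion's profit: π_O = (93 - 0.5Q)q_O - (13q_O). Setting ∂π_O/∂q_O = 0: 80 - q_O - (1/2)(q_A + q_L) = 0.
Arcadia's first-order condition: 65 - q_A - (1/2)(q_O + q_L) = 0.
Larkspur's first-order condition: 49 - q_L - (1/2)(q_O + q_A) = 0.
Adding the 3 first-order conditions: 194 − 2Q = 0, so Q = 97.
Back-substituting: q_O = (80 − 97/2)/(1/2) = 63, q_A = (65 − 97/2)/(1/2) = 33, q_L = (49 − 97/2)/(1/2) = 1.
Total output Q = 97, so price P = 93 - (1/2)·97 = 89/2.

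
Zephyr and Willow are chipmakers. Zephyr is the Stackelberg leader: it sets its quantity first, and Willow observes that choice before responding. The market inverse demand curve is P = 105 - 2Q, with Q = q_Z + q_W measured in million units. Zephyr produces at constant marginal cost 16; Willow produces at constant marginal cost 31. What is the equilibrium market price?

Solve by backward induction. Given q_Z, the follower Willow maximises π_W = (105 - 2q_Z - 2q_W)q_W - 31q_W.
∂π_W/∂q_W = 74 - 2q_Z - 4q_W = 0 gives the reaction function q_W = (74 - 2q_Z)/4.
The leader anticipates this reaction. Substituting into P = 105 - 2Q gives P = 68 - q_Z, so π_Z = (68 - q_Z)q_Z - 16q_Z.
Maximising: ∂π_Z/∂q_Z = 52 - 2q_Z = 0, giving q_Z = 26.
Then q_W = (74 - 2·26)/4 = 11/2.
Total output Q = 63/2, so price P = 105 - 2·(63/2) = 42.

42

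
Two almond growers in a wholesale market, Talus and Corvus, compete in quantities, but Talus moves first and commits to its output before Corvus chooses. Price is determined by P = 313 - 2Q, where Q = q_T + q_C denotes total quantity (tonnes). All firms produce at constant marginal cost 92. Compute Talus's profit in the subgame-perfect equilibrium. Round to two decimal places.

The follower Corvus best-responds to any q_T: π_C = (313 - 2Q)q_C - 92q_C.
∂π_C/∂q_C = 221 - 2q_T - 4q_C = 0 gives the reaction function q_C = (221 - 2q_T)/4.
Talus substitutes q_C(q_T) into its own profit: π_T = q_T(313 - 2q_T - (221 - 2q_T)/2) - 92q_T = (405/2 - q_T)q_T - 92q_T.
Leader FOC: 221/2 - 2q_T = 0, so q_T = 221/4.
Then q_C = (221 - 2·(221/4))/4 = 221/8.
Price P = 313 - 2·(663/8) = 589/4.
Talus's profit: (589/4 - 92)·(221/4) = 3052.5625.

3052.56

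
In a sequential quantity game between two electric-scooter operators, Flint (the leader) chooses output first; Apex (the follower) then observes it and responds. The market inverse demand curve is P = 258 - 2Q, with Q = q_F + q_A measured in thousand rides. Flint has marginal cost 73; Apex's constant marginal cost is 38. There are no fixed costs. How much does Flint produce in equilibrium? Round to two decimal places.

Solve by backward induction. Given q_F, the follower Apex maximises π_A = (258 - 2q_F - 2q_A)q_A - 38q_A.
Follower FOC: 220 - 2q_F - 4q_A = 0, so q_A(q_F) = (220 - 2q_F)/4.
Flint substitutes q_A(q_F) into its own profit: π_F = q_F(258 - 2q_F - (220 - 2q_F)/2) - 73q_F = (148 - q_F)q_F - 73q_F.
Leader FOC: 75 - 2q_F = 0, so q_F = 75/2.
Then q_A = (220 - 2·(75/2))/4 = 145/4.

37.50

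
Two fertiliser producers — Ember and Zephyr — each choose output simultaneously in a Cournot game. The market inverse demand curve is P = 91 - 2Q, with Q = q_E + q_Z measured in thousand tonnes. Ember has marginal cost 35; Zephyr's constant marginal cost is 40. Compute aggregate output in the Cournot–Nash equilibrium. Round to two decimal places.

Ember's profit: π_E = (91 - 2Q)q_E - (35q_E). Setting ∂π_E/∂q_E = 0: 56 - 4q_E - 2(q_Z) = 0.
Zephyr's first-order condition: 51 - 4q_Z - 2(q_E) = 0.
Rearranging gives the reaction functions q_E = (56 - 2q_Z)/4 and q_Z = (51 - 2q_E)/4.
Solving the pair: q_E = 61/6, q_Z = 23/3.
Total output Q = 61/6 + 23/3 = 107/6.

17.83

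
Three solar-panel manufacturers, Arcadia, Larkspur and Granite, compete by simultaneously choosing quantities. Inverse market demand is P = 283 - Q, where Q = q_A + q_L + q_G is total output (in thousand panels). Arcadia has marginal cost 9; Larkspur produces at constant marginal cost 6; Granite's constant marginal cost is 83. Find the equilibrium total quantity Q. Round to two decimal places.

187.75

Arcadia's profit: π_A = (283 - Q)q_A - (9q_A). Setting ∂π_A/∂q_A = 0: 274 - 2q_A - (q_L + q_G) = 0.
Larkspur's first-order condition: 277 - 2q_L - (q_A + q_G) = 0.
Granite's first-order condition: 200 - 2q_G - (q_A + q_L) = 0.
Adding the 3 first-order conditions: 751 − 4Q = 0, so Q = 751/4.
Back-substituting: q_A = (274 − 751/4) = 345/4, q_L = (277 − 751/4) = 357/4, q_G = (200 − 751/4) = 49/4.
Total output Q = 345/4 + 357/4 + 49/4 = 751/4.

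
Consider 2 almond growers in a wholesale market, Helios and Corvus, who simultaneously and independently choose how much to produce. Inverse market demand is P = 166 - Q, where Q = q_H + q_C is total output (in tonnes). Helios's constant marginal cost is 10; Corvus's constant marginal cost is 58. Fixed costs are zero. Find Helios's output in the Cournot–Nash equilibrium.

Helios's profit: π_H = (166 - Q)q_H - (10q_H). Setting ∂π_H/∂q_H = 0: 156 - 2q_H - (q_C) = 0.
Corvus's profit: π_C = (166 - Q)q_C - (58q_C). Setting ∂π_C/∂q_C = 0: 108 - 2q_C - (q_H) = 0.
So q_H = (156 - q_C)/2 and q_C = (108 - q_H)/2.
Solving the pair: q_H = 68, q_C = 20.

68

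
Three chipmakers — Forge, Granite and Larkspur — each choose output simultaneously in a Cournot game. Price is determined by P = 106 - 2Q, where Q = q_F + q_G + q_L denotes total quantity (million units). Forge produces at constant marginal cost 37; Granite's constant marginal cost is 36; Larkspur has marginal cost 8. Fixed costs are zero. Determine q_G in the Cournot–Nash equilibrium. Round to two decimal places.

5.38

Forge's profit: π_F = (106 - 2Q)q_F - (37q_F). Setting ∂π_F/∂q_F = 0: 69 - 4q_F - 2(q_G + q_L) = 0.
Granite's profit: π_G = (106 - 2Q)q_G - (36q_G). Setting ∂π_G/∂q_G = 0: 70 - 4q_G - 2(q_F + q_L) = 0.
Larkspur's first-order condition: 98 - 4q_L - 2(q_F + q_G) = 0.
Adding the 3 conditions: 237 − 4Q − 4Q = 0, i.e. Q = 237/8.
Back-substituting: q_F = (69 − 237/4)/2 = 39/8, q_G = (70 − 237/4)/2 = 43/8, q_L = (98 − 237/4)/2 = 155/8.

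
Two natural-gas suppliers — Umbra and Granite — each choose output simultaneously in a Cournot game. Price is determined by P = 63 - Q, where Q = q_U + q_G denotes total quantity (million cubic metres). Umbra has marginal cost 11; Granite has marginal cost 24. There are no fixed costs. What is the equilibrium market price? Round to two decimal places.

32.67

Umbra's profit: π_U = (63 - Q)q_U - (11q_U). Setting ∂π_U/∂q_U = 0: 52 - 2q_U - (q_G) = 0.
Granite's profit: π_G = (63 - Q)q_G - (24q_G). Setting ∂π_G/∂q_G = 0: 39 - 2q_G - (q_U) = 0.
So q_U = (52 - q_G)/2 and q_G = (39 - q_U)/2.
Solving the pair: q_U = 65/3, q_G = 26/3.
Total output Q = 91/3, so price P = 63 - 91/3 = 98/3.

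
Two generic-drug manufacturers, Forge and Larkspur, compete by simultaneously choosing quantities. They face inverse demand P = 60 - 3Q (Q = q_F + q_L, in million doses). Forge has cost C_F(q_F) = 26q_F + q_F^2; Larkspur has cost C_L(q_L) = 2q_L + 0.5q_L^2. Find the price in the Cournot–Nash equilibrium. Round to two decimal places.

Forge's profit: π_F = (60 - 3Q)q_F - (26q_F + q_F²). Setting ∂π_F/∂q_F = 0: 34 - 8q_F - 3(q_L) = 0.
Larkspur's first-order condition: 58 - 7q_L - 3(q_F) = 0.
Best responses: q_F = (34 - 3q_L)/8, q_L = (58 - 3q_F)/7.
Substituting one into the other gives q_F = 64/47 and q_L = 362/47.
Total output Q = 426/47, so price P = 60 - 3·(426/47) = 1542/47.

32.81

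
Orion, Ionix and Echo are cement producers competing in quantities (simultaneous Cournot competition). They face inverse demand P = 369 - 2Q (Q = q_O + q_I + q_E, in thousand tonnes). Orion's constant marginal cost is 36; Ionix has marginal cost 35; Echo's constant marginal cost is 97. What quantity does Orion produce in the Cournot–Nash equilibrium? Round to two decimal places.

Orion's profit: π_O = (369 - 2Q)q_O - (36q_O). Setting ∂π_O/∂q_O = 0: 333 - 4q_O - 2(q_I + q_E) = 0.
Ionix's profit: π_I = (369 - 2Q)q_I - (35q_I). Setting ∂π_I/∂q_I = 0: 334 - 4q_I - 2(q_O + q_E) = 0.
Echo's first-order condition: 272 - 4q_E - 2(q_O + q_I) = 0.
Summing all 3 equations gives 939 − 8Q = 0, hence Q = 939/8.
Back-substituting: q_O = (333 − 939/4)/2 = 393/8, q_I = (334 − 939/4)/2 = 397/8, q_E = (272 − 939/4)/2 = 149/8.

49.13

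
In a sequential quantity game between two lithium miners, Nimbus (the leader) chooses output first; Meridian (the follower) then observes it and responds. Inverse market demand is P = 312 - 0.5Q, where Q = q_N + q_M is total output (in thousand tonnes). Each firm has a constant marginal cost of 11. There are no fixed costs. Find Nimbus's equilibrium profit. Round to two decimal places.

22650.25

The follower Meridian best-responds to any q_N: π_M = (312 - 0.5Q)q_M - 11q_M.
Follower FOC: 301 - (1/2)q_N - q_M = 0, so q_M(q_N) = (301 - (1/2)q_N).
The leader anticipates this reaction. Substituting into P = 312 - 0.5Q gives P = 323/2 - (1/4)q_N, so π_N = (323/2 - (1/4)q_N)q_N - 11q_N.
Maximising: ∂π_N/∂q_N = 301/2 - (1/2)q_N = 0, giving q_N = 301.
Then q_M = (301 - (1/2)·301) = 301/2.
Price P = 312 - (1/2)·(903/2) = 345/4.
Nimbus's profit: (345/4 - 11)·301 = 22650.2500.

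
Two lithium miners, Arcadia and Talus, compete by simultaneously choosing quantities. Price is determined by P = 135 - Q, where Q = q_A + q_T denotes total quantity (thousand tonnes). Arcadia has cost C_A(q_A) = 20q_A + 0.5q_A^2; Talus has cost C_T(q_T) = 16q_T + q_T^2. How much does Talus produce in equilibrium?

22

Arcadia's profit: π_A = (135 - Q)q_A - (20q_A + (1/2)q_A²). Setting ∂π_A/∂q_A = 0: 115 - 3q_A - (q_T) = 0.
Talus's first-order condition: 119 - 4q_T - (q_A) = 0.
Best responses: q_A = (115 - q_T)/3, q_T = (119 - q_A)/4.
Solving the pair: q_A = 31, q_T = 22.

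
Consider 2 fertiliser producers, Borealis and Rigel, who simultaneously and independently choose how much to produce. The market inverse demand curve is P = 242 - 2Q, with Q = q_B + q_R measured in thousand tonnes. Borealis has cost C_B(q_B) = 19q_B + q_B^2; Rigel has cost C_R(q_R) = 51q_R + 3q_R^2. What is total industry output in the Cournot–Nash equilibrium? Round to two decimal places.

45.50

Borealis's profit: π_B = (242 - 2Q)q_B - (19q_B + q_B²). Setting ∂π_B/∂q_B = 0: 223 - 6q_B - 2(q_R) = 0.
Rigel's profit: π_R = (242 - 2Q)q_R - (51q_R + 3q_R²). Setting ∂π_R/∂q_R = 0: 191 - 10q_R - 2(q_B) = 0.
So q_B = (223 - 2q_R)/6 and q_R = (191 - 2q_B)/10.
Substituting one into the other gives q_B = 33 and q_R = 25/2.
Total output Q = 33 + 25/2 = 91/2.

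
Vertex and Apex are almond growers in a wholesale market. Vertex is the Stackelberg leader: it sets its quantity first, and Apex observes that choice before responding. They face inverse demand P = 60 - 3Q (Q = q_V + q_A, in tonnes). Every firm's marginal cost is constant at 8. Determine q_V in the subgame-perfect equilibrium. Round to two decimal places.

The follower Apex best-responds to any q_V: π_A = (60 - 3Q)q_A - 8q_A.
Follower FOC: 52 - 3q_V - 6q_A = 0, so q_A(q_V) = (52 - 3q_V)/6.
Vertex substitutes q_A(q_V) into its own profit: π_V = q_V(60 - 3q_V - (52 - 3q_V)/2) - 8q_V = (34 - (3/2)q_V)q_V - 8q_V.
Maximising: ∂π_V/∂q_V = 26 - 3q_V = 0, giving q_V = 26/3.
Then q_A = (52 - 3·(26/3))/6 = 13/3.

8.67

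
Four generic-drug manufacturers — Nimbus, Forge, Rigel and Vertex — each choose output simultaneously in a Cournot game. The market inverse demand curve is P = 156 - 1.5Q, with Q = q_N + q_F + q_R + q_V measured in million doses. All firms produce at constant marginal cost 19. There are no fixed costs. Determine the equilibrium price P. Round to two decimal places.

A representative firm's profit is π_i = q_i(156 - 1.5Q) - 19q_i.
First-order condition (treating rivals' output as given): 137 - 3q_i - (3/2)·Σ_{j≠i} q_j = 0.
By symmetry each firm produces the same amount; substituting Σ_{j≠i} q_j = 3q_i yields q_i = 137/(15/2) = 274/15.
Total output Q = 1096/15, so price P = 156 - (3/2)·(1096/15) = 232/5.

46.40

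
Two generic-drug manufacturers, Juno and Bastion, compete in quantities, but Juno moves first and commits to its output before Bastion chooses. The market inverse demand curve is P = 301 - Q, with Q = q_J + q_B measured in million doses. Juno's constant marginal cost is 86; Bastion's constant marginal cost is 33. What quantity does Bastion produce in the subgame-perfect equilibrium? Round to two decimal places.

Solve by backward induction. Given q_J, the follower Bastion maximises π_B = (301 - q_J - q_B)q_B - 33q_B.
Follower FOC: 268 - q_J - 2q_B = 0, so q_B(q_J) = (268 - q_J)/2.
The leader anticipates this reaction. Substituting into P = 301 - Q gives P = 167 - (1/2)q_J, so π_J = (167 - (1/2)q_J)q_J - 86q_J.
Leader FOC: 81 - q_J = 0, so q_J = 81.
Then q_B = (268 - 81)/2 = 187/2.

93.50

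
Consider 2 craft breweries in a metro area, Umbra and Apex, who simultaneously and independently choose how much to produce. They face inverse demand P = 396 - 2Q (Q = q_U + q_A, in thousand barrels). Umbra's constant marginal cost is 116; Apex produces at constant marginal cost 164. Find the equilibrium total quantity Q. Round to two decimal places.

Umbra's profit: π_U = (396 - 2Q)q_U - (116q_U). Setting ∂π_U/∂q_U = 0: 280 - 4q_U - 2(q_A) = 0.
Apex's first-order condition: 232 - 4q_A - 2(q_U) = 0.
Rearranging gives the reaction functions q_U = (280 - 2q_A)/4 and q_A = (232 - 2q_U)/4.
Solving the pair: q_U = 164/3, q_A = 92/3.
Total output Q = 164/3 + 92/3 = 256/3.

85.33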